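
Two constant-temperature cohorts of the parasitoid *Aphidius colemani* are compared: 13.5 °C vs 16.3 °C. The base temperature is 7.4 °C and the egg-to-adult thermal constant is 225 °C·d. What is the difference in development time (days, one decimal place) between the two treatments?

11.6 days

At 13.5 °C: 225 / (13.5 − 7.4) = 225 / 6.1 = 36.885 d.
At 16.3 °C: 225 / (16.3 − 7.4) = 225 / 8.9 = 25.281 d.
Difference = |36.885 − 25.281| = 11.604 ≈ 11.6 days.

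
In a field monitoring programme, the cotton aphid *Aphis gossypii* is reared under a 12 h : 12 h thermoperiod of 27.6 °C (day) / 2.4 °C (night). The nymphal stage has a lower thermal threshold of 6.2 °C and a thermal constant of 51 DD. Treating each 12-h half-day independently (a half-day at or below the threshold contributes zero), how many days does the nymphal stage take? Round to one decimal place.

Day half: max(0, 27.6 − 6.2) × 0.5 = 21.4 × 0.5 = 10.70 DD.
Night half: max(0, 2.4 − 6.2) × 0.5 = 0.0 × 0.5 = 0.00 DD.
Per 24 h: 10.70 DD/day.
Duration = 51 / 10.70 = 4.766 ≈ 4.8 days.

4.8 days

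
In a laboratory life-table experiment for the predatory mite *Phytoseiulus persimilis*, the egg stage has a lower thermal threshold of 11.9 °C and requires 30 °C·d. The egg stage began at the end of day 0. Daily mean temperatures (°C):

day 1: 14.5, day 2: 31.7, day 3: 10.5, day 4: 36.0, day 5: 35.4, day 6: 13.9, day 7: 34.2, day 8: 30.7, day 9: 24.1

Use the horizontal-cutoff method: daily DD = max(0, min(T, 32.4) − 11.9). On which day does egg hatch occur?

Daily DD above 11.9 °C (capped at 20.5): 2.6, 19.8, 0.0, 20.5, 20.5, 2.0, 20.5, 18.8, 12.2.
Cumulative: 2.6, 22.4, 22.4, 42.9, 63.4, 65.4, 85.9, 104.7, 116.9.
The total first reaches 30 DD on day 4.

day 4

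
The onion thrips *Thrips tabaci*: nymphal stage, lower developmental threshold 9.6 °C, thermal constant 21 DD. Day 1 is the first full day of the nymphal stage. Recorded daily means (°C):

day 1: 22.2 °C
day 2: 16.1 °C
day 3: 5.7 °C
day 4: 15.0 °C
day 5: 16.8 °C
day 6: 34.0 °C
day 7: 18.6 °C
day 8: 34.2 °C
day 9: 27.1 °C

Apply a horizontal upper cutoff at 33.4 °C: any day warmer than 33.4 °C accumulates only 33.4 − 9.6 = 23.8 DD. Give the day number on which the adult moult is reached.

Daily DD above 9.6 °C (capped at 23.8): 12.6, 6.5, 0.0, 5.4, 7.2, 23.8, 9.0, 23.8, 17.5.
Cumulative: 12.6, 19.1, 19.1, 24.5, 31.7, 55.5, 64.5, 88.3, 105.8.
The total first reaches 21 DD on day 4.

day 4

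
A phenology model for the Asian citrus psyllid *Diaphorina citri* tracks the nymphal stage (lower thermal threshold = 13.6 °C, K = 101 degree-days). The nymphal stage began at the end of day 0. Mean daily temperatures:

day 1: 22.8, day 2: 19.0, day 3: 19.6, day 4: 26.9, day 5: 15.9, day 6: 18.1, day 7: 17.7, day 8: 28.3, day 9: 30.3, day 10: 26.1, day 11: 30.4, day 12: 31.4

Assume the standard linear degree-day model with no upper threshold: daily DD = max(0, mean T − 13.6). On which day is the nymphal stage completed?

day 11

Daily DD above 13.6 °C: 9.2, 5.4, 6.0, 13.3, 2.3, 4.5, 4.1, 14.7, 16.7, 12.5, 16.8, 17.8.
Cumulative: 9.2, 14.6, 20.6, 33.9, 36.2, 40.7, 44.8, 59.5, 76.2, 88.7, 105.5, 123.3.
The total first reaches 101 DD on day 11.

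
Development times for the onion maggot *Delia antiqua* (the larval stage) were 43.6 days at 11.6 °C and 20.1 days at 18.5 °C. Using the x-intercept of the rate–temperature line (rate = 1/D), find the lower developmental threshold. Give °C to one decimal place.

Equal thermal constants: D₁(T₁ − T_b) = D₂(T₂ − T_b).
43.6·(11.6 − T_b) = 20.1·(18.5 − T_b)
T_b = (43.6·11.6 − 20.1·18.5) / (43.6 − 20.1) = 133.91 / 23.5 = 5.698 °C ≈ 5.7 °C.

5.7 °C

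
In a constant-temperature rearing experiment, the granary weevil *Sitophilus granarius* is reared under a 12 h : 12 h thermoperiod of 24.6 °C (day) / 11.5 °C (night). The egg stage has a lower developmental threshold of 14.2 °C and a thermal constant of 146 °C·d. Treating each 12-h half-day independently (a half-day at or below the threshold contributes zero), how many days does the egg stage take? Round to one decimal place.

28.1 days

Day half: max(0, 24.6 − 14.2) × 0.5 = 10.4 × 0.5 = 5.20 DD.
Night half: max(0, 11.5 − 14.2) × 0.5 = 0.0 × 0.5 = 0.00 DD.
Per 24 h: 5.20 DD/day.
Duration = 146 / 5.20 = 28.077 ≈ 28.1 days.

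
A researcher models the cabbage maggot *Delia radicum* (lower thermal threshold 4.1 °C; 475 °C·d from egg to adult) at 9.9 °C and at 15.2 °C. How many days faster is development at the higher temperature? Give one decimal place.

39.1 days

At 9.9 °C: 475 / (9.9 − 4.1) = 475 / 5.8 = 81.897 d.
At 15.2 °C: 475 / (15.2 − 4.1) = 475 / 11.1 = 42.793 d.
Difference = |81.897 − 42.793| = 39.104 ≈ 39.1 days.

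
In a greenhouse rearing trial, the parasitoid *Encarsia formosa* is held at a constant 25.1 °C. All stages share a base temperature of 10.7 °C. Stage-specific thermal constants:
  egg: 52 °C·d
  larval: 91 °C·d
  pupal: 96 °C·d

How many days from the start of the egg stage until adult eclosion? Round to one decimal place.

16.6 days

Daily accumulation at 25.1 °C = 25.1 − 10.7 = 14.4 DD/day.
Total K = 52 + 91 + 96 = 239 DD.
Total duration = 239 / 14.4 = 16.597 ≈ 16.6 days.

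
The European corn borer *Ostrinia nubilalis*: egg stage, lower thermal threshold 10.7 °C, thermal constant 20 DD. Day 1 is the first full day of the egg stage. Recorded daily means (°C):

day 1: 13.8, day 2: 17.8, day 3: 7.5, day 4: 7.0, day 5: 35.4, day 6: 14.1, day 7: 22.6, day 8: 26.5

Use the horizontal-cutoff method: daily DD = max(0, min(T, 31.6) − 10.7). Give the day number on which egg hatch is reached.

day 5

Daily DD above 10.7 °C (capped at 20.9): 3.1, 7.1, 0.0, 0.0, 20.9, 3.4, 11.9, 15.8.
Cumulative: 3.1, 10.2, 10.2, 10.2, 31.1, 34.5, 46.4, 62.2.
The total first reaches 20 DD on day 5.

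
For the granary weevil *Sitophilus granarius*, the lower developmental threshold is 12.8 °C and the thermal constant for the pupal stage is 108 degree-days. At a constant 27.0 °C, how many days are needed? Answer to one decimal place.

Daily accumulation = 27.0 − 12.8 = 14.2 DD/day.
Duration = 108 / 14.2 = 7.606 ≈ 7.6 days.

7.6 days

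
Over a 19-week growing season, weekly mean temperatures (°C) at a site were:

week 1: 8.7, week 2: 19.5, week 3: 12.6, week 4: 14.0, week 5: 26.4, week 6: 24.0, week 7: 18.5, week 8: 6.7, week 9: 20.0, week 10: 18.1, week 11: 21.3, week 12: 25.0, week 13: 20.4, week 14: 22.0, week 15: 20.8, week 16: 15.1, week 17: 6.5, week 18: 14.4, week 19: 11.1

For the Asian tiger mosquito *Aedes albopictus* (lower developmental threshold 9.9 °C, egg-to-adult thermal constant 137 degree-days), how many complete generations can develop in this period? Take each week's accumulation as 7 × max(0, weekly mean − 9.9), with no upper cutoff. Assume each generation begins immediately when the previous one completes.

7 generations

Weekly DD (7 × max(0, T̄ − 9.9)): 0.0, 67.2, 18.9, 28.7, 115.5, 98.7, 60.2, 0.0, 70.7, 57.4, 79.8, 105.7, 73.5, 84.7, 76.3, 36.4, 0.0, 31.5, 8.4.
Season total = 1013.6 DD.
Complete generations = ⌊1013.6 / 137⌋ = 7.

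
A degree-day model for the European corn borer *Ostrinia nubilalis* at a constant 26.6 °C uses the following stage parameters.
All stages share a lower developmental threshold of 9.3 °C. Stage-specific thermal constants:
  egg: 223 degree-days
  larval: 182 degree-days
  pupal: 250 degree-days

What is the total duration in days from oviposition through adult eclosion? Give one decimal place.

37.9 days

Daily accumulation at 26.6 °C = 26.6 − 9.3 = 17.3 DD/day.
Total K = 223 + 182 + 250 = 655 DD.
Total duration = 655 / 17.3 = 37.861 ≈ 37.9 days.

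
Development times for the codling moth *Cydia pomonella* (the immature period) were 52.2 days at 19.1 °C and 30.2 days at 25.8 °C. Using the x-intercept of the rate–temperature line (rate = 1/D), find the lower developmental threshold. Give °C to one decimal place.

Equal thermal constants: D₁(T₁ − T_b) = D₂(T₂ − T_b).
52.2·(19.1 − T_b) = 30.2·(25.8 − T_b)
T_b = (52.2·19.1 − 30.2·25.8) / (52.2 − 30.2) = 217.86 / 22.0 = 9.903 °C ≈ 9.9 °C.

9.9 °C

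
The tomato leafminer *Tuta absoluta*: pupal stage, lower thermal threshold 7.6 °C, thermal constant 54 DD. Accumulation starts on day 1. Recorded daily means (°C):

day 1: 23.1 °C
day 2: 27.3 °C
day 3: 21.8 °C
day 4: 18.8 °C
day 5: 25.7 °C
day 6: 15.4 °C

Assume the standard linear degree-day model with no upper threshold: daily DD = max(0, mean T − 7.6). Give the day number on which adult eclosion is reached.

day 4

Daily DD above 7.6 °C: 15.5, 19.7, 14.2, 11.2, 18.1, 7.8.
Cumulative: 15.5, 35.2, 49.4, 60.6, 78.7, 86.5.
The total first reaches 54 DD on day 4.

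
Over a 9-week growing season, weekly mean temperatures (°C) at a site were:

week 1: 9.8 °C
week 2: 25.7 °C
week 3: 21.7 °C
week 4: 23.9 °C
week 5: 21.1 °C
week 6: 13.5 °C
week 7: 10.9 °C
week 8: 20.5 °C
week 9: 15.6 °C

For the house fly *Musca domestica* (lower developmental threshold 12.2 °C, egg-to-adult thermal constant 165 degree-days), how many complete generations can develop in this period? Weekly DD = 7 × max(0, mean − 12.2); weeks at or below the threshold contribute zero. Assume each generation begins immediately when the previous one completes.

Weekly DD (7 × max(0, T̄ − 12.2)): 0.0, 94.5, 66.5, 81.9, 62.3, 9.1, 0.0, 58.1, 23.8.
Season total = 396.2 DD.
Complete generations = ⌊396.2 / 165⌋ = 2.

2 generations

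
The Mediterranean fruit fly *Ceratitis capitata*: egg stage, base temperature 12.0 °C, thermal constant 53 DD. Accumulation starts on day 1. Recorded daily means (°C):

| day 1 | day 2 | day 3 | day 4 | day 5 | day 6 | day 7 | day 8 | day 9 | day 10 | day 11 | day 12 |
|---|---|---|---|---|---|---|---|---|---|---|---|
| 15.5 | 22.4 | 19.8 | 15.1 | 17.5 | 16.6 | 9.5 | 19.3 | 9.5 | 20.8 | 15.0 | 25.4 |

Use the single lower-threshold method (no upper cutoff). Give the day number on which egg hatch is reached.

Daily DD above 12.0 °C: 3.5, 10.4, 7.8, 3.1, 5.5, 4.6, 0.0, 7.3, 0.0, 8.8, 3.0, 13.4.
Cumulative: 3.5, 13.9, 21.7, 24.8, 30.3, 34.9, 34.9, 42.2, 42.2, 51.0, 54.0, 67.4.
The total first reaches 53 DD on day 11.

day 11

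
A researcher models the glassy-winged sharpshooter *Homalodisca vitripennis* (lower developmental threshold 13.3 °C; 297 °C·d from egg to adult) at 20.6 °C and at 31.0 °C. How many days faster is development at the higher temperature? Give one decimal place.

23.9 days

At 20.6 °C: 297 / (20.6 − 13.3) = 297 / 7.3 = 40.685 d.
At 31.0 °C: 297 / (31.0 − 13.3) = 297 / 17.7 = 16.780 d.
Difference = |40.685 − 16.780| = 23.905 ≈ 23.9 days.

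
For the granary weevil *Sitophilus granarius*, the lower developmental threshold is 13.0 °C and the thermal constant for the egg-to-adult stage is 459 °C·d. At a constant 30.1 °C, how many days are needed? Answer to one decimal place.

26.8 days

Daily accumulation = 30.1 − 13.0 = 17.1 DD/day.
Duration = 459 / 17.1 = 26.842 ≈ 26.8 days.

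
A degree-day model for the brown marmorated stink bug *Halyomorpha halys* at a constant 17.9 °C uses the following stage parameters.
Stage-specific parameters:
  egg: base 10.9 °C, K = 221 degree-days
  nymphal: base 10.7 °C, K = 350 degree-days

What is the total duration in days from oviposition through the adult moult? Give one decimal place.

egg: 221 / (17.9 − 10.9) = 221 / 7.0 = 31.571 d.
nymphal: 350 / (17.9 − 10.7) = 350 / 7.2 = 48.611 d.
Sum = 80.183 ≈ 80.2 days.

80.2 days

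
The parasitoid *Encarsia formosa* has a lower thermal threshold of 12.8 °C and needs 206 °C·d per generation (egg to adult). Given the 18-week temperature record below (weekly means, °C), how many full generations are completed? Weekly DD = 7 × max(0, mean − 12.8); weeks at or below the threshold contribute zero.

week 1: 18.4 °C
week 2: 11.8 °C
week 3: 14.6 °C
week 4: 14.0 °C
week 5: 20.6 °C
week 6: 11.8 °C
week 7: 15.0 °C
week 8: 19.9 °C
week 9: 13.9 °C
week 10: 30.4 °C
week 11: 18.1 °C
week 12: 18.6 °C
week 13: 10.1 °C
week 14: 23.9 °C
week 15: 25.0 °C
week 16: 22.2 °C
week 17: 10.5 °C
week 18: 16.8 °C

3 generations

Weekly DD (7 × max(0, T̄ − 12.8)): 39.2, 0.0, 12.6, 8.4, 54.6, 0.0, 15.4, 49.7, 7.7, 123.2, 37.1, 40.6, 0.0, 77.7, 85.4, 65.8, 0.0, 28.0.
Season total = 645.4 DD.
Complete generations = ⌊645.4 / 206⌋ = 3.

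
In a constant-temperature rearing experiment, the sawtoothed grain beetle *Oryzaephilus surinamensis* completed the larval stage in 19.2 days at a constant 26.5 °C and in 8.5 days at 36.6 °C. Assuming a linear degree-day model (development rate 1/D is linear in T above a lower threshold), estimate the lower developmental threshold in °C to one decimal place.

18.5 °C

Linear rate model ⇒ the product D·(T − T_b) is constant across temperatures.
19.2·(26.5 − T_b) = 8.5·(36.6 − T_b)
T_b = (19.2·26.5 − 8.5·36.6) / (19.2 − 8.5) = 197.70 / 10.7 = 18.477 °C ≈ 18.5 °C.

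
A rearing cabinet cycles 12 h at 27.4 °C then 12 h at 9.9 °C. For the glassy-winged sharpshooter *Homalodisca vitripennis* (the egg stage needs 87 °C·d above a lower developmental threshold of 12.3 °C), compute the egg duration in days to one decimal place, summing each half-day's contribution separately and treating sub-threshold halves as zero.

Day half: max(0, 27.4 − 12.3) × 0.5 = 15.1 × 0.5 = 7.55 DD.
Night half: max(0, 9.9 − 12.3) × 0.5 = 0.0 × 0.5 = 0.00 DD.
Per 24 h: 7.55 DD/day.
Duration = 87 / 7.55 = 11.523 ≈ 11.5 days.

11.5 days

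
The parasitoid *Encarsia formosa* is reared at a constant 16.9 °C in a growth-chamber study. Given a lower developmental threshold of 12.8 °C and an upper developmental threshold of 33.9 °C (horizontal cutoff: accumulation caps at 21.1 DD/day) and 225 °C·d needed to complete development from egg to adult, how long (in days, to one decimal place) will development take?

Daily accumulation = 16.9 − 12.8 = 4.1 DD/day.
Duration = 225 / 4.1 = 54.878 ≈ 54.9 days.

54.9 days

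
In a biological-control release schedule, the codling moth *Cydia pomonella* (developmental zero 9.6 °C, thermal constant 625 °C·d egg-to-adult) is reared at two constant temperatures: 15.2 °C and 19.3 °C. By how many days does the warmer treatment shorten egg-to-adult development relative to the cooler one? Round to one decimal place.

47.2 days

At 15.2 °C: 625 / (15.2 − 9.6) = 625 / 5.6 = 111.607 d.
At 19.3 °C: 625 / (19.3 − 9.6) = 625 / 9.7 = 64.433 d.
Difference = |111.607 − 64.433| = 47.174 ≈ 47.2 days.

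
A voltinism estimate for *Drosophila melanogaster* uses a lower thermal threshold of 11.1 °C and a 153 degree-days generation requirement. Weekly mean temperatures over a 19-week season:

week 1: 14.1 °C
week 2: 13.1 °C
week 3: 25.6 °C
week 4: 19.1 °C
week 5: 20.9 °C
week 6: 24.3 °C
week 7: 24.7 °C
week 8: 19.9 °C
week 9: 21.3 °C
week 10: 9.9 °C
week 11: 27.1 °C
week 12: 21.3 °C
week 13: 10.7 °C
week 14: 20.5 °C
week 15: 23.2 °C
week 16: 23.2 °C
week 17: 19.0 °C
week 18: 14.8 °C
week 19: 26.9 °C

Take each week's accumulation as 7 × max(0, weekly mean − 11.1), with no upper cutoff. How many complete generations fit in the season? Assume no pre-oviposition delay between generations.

7 generations

Weekly DD (7 × max(0, T̄ − 11.1)): 21.0, 14.0, 101.5, 56.0, 68.6, 92.4, 95.2, 61.6, 71.4, 0.0, 112.0, 71.4, 0.0, 65.8, 84.7, 84.7, 55.3, 25.9, 110.6.
Season total = 1192.1 DD.
Complete generations = ⌊1192.1 / 153⌋ = 7.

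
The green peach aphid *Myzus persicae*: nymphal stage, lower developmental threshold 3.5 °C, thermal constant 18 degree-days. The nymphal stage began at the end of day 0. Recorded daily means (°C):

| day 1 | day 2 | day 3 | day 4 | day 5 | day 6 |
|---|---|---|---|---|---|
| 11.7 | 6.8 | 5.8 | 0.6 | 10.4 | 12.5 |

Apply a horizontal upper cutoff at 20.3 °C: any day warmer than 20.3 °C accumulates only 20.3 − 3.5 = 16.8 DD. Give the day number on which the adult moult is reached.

day 5

Daily DD above 3.5 °C (capped at 16.8): 8.2, 3.3, 2.3, 0.0, 6.9, 9.0.
Cumulative: 8.2, 11.5, 13.8, 13.8, 20.7, 29.7.
The total first reaches 18 DD on day 5.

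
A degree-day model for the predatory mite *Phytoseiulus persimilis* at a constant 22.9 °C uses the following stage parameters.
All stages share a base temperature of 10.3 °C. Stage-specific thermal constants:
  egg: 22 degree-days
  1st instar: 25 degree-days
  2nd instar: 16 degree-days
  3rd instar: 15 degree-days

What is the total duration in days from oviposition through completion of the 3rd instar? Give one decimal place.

Daily accumulation at 22.9 °C = 22.9 − 10.3 = 12.6 DD/day.
Total K = 22 + 25 + 16 + 15 = 78 DD.
Total duration = 78 / 12.6 = 6.190 ≈ 6.2 days.

6.2 days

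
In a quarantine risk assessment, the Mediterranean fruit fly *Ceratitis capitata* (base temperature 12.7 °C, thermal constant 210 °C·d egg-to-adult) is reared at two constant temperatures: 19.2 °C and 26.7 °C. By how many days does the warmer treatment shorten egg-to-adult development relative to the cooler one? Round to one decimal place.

17.3 days

At 19.2 °C: 210 / (19.2 − 12.7) = 210 / 6.5 = 32.308 d.
At 26.7 °C: 210 / (26.7 − 12.7) = 210 / 14.0 = 15.000 d.
Difference = |32.308 − 15.000| = 17.308 ≈ 17.3 days.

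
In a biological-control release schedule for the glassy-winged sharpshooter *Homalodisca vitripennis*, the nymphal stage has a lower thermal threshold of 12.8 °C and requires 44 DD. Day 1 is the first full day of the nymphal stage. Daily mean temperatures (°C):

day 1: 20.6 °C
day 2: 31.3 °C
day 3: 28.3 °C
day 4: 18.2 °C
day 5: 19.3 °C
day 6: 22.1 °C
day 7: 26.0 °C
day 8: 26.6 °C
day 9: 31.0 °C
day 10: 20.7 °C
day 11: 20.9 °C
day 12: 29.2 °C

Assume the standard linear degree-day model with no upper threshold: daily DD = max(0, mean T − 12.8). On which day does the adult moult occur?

Daily DD above 12.8 °C: 7.8, 18.5, 15.5, 5.4, 6.5, 9.3, 13.2, 13.8, 18.2, 7.9, 8.1, 16.4.
Cumulative: 7.8, 26.3, 41.8, 47.2, 53.7, 63.0, 76.2, 90.0, 108.2, 116.1, 124.2, 140.6.
The total first reaches 44 DD on day 4.

day 4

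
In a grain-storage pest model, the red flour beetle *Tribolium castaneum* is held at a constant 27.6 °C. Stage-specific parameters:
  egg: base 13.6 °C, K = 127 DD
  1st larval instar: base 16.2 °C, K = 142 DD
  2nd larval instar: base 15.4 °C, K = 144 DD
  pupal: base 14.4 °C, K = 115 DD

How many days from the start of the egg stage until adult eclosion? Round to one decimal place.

egg: 127 / (27.6 − 13.6) = 127 / 14.0 = 9.071 d.
1st larval instar: 142 / (27.6 − 16.2) = 142 / 11.4 = 12.456 d.
2nd larval instar: 144 / (27.6 − 15.4) = 144 / 12.2 = 11.803 d.
pupal: 115 / (27.6 − 14.4) = 115 / 13.2 = 8.712 d.
Sum = 42.043 ≈ 42.0 days.

42.0 days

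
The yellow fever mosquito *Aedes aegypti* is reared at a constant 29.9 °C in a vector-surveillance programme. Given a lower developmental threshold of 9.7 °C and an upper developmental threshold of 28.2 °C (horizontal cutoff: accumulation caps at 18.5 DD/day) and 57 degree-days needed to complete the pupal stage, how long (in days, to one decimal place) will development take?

Temperature 29.9 °C exceeds the upper threshold, so daily accumulation caps at 28.2 − 9.7 = 18.5 DD/day.
Duration = 57 / 18.5 = 3.081 ≈ 3.1 days.

3.1 days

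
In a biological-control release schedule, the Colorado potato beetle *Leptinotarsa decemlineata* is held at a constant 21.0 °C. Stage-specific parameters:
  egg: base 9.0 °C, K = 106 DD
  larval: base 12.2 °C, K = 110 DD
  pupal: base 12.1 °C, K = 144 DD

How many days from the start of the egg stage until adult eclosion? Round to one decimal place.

37.5 days

egg: 106 / (21.0 − 9.0) = 106 / 12.0 = 8.833 d.
larval: 110 / (21.0 − 12.2) = 110 / 8.8 = 12.500 d.
pupal: 144 / (21.0 − 12.1) = 144 / 8.9 = 16.180 d.
Sum = 37.513 ≈ 37.5 days.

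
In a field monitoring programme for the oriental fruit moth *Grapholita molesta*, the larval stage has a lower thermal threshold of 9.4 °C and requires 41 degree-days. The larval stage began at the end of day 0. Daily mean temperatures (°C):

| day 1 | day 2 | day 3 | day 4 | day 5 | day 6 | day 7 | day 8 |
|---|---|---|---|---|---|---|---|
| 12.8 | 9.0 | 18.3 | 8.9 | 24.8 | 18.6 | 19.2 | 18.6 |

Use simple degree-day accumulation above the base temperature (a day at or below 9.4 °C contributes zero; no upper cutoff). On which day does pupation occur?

day 7

Daily DD above 9.4 °C: 3.4, 0.0, 8.9, 0.0, 15.4, 9.2, 9.8, 9.2.
Cumulative: 3.4, 3.4, 12.3, 12.3, 27.7, 36.9, 46.7, 55.9.
The total first reaches 41 DD on day 7.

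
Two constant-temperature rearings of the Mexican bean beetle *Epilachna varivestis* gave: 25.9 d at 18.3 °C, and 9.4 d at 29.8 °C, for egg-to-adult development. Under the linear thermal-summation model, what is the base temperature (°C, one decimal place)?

Equal thermal constants: D₁(T₁ − T_b) = D₂(T₂ − T_b).
25.9·(18.3 − T_b) = 9.4·(29.8 − T_b)
T_b = (25.9·18.3 − 9.4·29.8) / (25.9 − 9.4) = 193.85 / 16.5 = 11.748 °C ≈ 11.7 °C.

11.7 °C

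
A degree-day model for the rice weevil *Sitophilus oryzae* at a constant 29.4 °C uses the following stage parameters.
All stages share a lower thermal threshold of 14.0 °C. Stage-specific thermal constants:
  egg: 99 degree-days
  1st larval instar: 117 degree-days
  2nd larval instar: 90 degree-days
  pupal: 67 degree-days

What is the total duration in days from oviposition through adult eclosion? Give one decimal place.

24.2 days

Daily accumulation at 29.4 °C = 29.4 − 14.0 = 15.4 DD/day.
Total K = 99 + 117 + 90 + 67 = 373 DD.
Total duration = 373 / 15.4 = 24.221 ≈ 24.2 days.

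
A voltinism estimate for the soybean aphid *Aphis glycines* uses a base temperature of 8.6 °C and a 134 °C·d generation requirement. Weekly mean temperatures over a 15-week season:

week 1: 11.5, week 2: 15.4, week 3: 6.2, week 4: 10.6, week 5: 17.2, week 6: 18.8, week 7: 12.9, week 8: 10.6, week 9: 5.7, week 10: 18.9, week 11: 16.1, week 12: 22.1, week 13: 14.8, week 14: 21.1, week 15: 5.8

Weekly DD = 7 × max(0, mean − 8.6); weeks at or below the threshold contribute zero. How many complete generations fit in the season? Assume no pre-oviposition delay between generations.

Weekly DD (7 × max(0, T̄ − 8.6)): 20.3, 47.6, 0.0, 14.0, 60.2, 71.4, 30.1, 14.0, 0.0, 72.1, 52.5, 94.5, 43.4, 87.5, 0.0.
Season total = 607.6 DD.
Complete generations = ⌊607.6 / 134⌋ = 4.

4 generations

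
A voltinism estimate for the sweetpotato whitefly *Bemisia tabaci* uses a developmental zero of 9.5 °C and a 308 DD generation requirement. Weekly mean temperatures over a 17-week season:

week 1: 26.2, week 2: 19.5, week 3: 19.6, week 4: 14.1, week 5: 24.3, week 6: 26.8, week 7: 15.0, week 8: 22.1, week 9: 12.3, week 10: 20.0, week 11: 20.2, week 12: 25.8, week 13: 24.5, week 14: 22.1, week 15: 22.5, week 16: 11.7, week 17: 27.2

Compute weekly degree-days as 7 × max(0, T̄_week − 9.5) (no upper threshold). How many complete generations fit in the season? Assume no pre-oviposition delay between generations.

4 generations

Weekly DD (7 × max(0, T̄ − 9.5)): 116.9, 70.0, 70.7, 32.2, 103.6, 121.1, 38.5, 88.2, 19.6, 73.5, 74.9, 114.1, 105.0, 88.2, 91.0, 15.4, 123.9.
Season total = 1346.8 DD.
Complete generations = ⌊1346.8 / 308⌋ = 4.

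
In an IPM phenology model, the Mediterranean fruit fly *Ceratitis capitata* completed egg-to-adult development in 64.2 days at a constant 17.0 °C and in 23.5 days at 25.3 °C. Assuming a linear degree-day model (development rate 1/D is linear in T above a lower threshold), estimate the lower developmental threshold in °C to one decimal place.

Linear rate model ⇒ the product D·(T − T_b) is constant across temperatures.
64.2·(17.0 − T_b) = 23.5·(25.3 − T_b)
T_b = (64.2·17.0 − 23.5·25.3) / (64.2 − 23.5) = 496.85 / 40.7 = 12.208 °C ≈ 12.2 °C.

12.2 °C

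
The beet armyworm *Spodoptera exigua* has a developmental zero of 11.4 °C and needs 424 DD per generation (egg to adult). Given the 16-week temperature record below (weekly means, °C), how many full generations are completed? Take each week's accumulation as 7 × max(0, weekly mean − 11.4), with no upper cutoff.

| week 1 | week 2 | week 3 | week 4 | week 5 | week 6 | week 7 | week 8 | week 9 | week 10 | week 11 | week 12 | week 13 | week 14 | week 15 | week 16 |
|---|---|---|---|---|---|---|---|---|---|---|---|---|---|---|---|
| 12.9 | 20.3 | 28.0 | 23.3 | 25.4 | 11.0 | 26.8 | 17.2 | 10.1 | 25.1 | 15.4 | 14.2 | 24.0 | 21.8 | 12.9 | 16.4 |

Weekly DD (7 × max(0, T̄ − 11.4)): 10.5, 62.3, 116.2, 83.3, 98.0, 0.0, 107.8, 40.6, 0.0, 95.9, 28.0, 19.6, 88.2, 72.8, 10.5, 35.0.
Season total = 868.7 DD.
Complete generations = ⌊868.7 / 424⌋ = 2.

2 generations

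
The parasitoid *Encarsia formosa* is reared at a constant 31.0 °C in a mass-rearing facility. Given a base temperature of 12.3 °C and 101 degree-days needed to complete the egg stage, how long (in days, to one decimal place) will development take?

5.4 days

Daily accumulation = 31.0 − 12.3 = 18.7 DD/day.
Duration = 101 / 18.7 = 5.401 ≈ 5.4 days.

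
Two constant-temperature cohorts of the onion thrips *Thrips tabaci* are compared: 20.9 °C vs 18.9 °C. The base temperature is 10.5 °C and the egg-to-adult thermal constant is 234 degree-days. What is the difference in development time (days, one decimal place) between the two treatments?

5.4 days

At 20.9 °C: 234 / (20.9 − 10.5) = 234 / 10.4 = 22.500 d.
At 18.9 °C: 234 / (18.9 − 10.5) = 234 / 8.4 = 27.857 d.
Difference = |22.500 − 27.857| = 5.357 ≈ 5.4 days.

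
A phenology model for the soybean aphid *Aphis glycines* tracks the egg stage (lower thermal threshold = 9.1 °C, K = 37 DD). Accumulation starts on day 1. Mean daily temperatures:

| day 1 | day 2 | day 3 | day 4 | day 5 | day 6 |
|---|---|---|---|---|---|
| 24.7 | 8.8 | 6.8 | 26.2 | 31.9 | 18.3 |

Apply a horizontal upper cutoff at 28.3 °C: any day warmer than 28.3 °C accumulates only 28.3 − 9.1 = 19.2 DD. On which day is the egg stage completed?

day 5

Daily DD above 9.1 °C (capped at 19.2): 15.6, 0.0, 0.0, 17.1, 19.2, 9.2.
Cumulative: 15.6, 15.6, 15.6, 32.7, 51.9, 61.1.
The total first reaches 37 DD on day 5.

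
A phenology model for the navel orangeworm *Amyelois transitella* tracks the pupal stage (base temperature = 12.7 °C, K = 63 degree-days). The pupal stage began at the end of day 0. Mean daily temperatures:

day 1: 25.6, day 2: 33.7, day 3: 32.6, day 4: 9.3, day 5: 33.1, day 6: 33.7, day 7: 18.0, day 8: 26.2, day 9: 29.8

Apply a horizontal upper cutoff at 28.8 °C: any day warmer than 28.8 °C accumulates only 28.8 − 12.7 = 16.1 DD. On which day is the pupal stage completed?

Daily DD above 12.7 °C (capped at 16.1): 12.9, 16.1, 16.1, 0.0, 16.1, 16.1, 5.3, 13.5, 16.1.
Cumulative: 12.9, 29.0, 45.1, 45.1, 61.2, 77.3, 82.6, 96.1, 112.2.
The total first reaches 63 DD on day 6.

day 6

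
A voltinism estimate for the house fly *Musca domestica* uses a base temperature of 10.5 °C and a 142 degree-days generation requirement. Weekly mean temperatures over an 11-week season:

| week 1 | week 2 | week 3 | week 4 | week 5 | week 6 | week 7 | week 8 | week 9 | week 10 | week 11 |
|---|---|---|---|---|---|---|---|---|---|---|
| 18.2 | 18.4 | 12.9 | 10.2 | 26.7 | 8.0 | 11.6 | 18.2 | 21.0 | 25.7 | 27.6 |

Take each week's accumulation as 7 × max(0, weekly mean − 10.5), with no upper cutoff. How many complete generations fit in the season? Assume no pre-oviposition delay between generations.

Weekly DD (7 × max(0, T̄ − 10.5)): 53.9, 55.3, 16.8, 0.0, 113.4, 0.0, 7.7, 53.9, 73.5, 106.4, 119.7.
Season total = 600.6 DD.
Complete generations = ⌊600.6 / 142⌋ = 4.

4 generations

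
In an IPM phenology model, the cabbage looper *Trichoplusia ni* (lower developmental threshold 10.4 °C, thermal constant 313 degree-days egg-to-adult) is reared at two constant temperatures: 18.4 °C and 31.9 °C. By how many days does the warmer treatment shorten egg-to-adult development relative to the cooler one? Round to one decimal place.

At 18.4 °C: 313 / (18.4 − 10.4) = 313 / 8.0 = 39.125 d.
At 31.9 °C: 313 / (31.9 − 10.4) = 313 / 21.5 = 14.558 d.
Difference = |39.125 − 14.558| = 24.567 ≈ 24.6 days.

24.6 days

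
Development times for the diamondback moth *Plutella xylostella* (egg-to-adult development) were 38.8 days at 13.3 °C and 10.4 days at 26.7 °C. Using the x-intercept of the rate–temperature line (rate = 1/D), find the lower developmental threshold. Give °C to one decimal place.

8.4 °C

Under the model K = D·(T − T_b), so D₁·(T₁ − T_b) = D₂·(T₂ − T_b).
38.8·(13.3 − T_b) = 10.4·(26.7 − T_b)
T_b = (38.8·13.3 − 10.4·26.7) / (38.8 − 10.4) = 238.36 / 28.4 = 8.393 °C ≈ 8.4 °C.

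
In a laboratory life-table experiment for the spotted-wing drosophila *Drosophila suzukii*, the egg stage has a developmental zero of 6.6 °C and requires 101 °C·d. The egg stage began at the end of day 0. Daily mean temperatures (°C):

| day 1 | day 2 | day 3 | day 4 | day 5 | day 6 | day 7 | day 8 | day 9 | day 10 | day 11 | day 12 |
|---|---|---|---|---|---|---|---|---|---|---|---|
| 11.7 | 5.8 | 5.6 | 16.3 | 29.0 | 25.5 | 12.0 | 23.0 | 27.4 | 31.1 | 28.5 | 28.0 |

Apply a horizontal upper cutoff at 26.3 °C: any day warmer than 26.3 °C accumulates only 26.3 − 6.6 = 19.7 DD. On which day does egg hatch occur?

Daily DD above 6.6 °C (capped at 19.7): 5.1, 0.0, 0.0, 9.7, 19.7, 18.9, 5.4, 16.4, 19.7, 19.7, 19.7, 19.7.
Cumulative: 5.1, 5.1, 5.1, 14.8, 34.5, 53.4, 58.8, 75.2, 94.9, 114.6, 134.3, 154.0.
The total first reaches 101 DD on day 10.

day 10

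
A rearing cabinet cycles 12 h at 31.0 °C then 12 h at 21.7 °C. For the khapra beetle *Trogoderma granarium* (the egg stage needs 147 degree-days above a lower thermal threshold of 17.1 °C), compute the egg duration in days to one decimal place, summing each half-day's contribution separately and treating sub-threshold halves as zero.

Day half: max(0, 31.0 − 17.1) × 0.5 = 13.9 × 0.5 = 6.95 DD.
Night half: max(0, 21.7 − 17.1) × 0.5 = 4.6 × 0.5 = 2.30 DD.
Per 24 h: 9.25 DD/day.
Duration = 147 / 9.25 = 15.892 ≈ 15.9 days.

15.9 days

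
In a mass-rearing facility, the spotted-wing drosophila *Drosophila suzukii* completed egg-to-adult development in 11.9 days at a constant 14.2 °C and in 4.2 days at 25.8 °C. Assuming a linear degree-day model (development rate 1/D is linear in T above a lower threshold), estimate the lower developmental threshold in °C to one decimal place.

7.9 °C

Under the model K = D·(T − T_b), so D₁·(T₁ − T_b) = D₂·(T₂ − T_b).
11.9·(14.2 − T_b) = 4.2·(25.8 − T_b)
T_b = (11.9·14.2 − 4.2·25.8) / (11.9 − 4.2) = 60.62 / 7.7 = 7.873 °C ≈ 7.9 °C.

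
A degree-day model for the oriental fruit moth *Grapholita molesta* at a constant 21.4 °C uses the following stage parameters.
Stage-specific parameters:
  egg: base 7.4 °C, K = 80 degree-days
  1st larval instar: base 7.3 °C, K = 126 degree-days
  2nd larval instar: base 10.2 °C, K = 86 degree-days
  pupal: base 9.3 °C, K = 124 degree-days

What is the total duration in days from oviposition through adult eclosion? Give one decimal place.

32.6 days

egg: 80 / (21.4 − 7.4) = 80 / 14.0 = 5.714 d.
1st larval instar: 126 / (21.4 − 7.3) = 126 / 14.1 = 8.936 d.
2nd larval instar: 86 / (21.4 − 10.2) = 86 / 11.2 = 7.679 d.
pupal: 124 / (21.4 − 9.3) = 124 / 12.1 = 10.248 d.
Sum = 32.577 ≈ 32.6 days.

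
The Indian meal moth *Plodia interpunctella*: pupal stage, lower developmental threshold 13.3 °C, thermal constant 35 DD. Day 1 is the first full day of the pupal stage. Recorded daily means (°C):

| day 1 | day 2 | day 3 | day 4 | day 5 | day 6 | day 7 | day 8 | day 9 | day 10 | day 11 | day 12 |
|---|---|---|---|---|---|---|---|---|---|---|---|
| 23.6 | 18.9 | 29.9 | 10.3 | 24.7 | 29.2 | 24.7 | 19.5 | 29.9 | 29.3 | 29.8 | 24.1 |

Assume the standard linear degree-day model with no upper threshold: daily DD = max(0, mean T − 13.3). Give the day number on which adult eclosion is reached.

Daily DD above 13.3 °C: 10.3, 5.6, 16.6, 0.0, 11.4, 15.9, 11.4, 6.2, 16.6, 16.0, 16.5, 10.8.
Cumulative: 10.3, 15.9, 32.5, 32.5, 43.9, 59.8, 71.2, 77.4, 94.0, 110.0, 126.5, 137.3.
The total first reaches 35 DD on day 5.

day 5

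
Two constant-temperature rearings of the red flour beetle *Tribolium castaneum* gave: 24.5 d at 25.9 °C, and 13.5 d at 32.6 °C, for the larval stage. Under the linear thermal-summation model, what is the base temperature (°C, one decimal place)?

17.7 °C

Equal thermal constants: D₁(T₁ − T_b) = D₂(T₂ − T_b).
24.5·(25.9 − T_b) = 13.5·(32.6 − T_b)
T_b = (24.5·25.9 − 13.5·32.6) / (24.5 − 13.5) = 194.45 / 11.0 = 17.677 °C ≈ 17.7 °C.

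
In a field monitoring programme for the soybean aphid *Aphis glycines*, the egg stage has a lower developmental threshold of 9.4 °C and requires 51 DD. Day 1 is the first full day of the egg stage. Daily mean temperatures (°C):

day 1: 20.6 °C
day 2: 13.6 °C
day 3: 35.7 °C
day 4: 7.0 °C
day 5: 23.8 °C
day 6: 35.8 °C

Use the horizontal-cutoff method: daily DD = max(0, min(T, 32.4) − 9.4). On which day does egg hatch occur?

Daily DD above 9.4 °C (capped at 23.0): 11.2, 4.2, 23.0, 0.0, 14.4, 23.0.
Cumulative: 11.2, 15.4, 38.4, 38.4, 52.8, 75.8.
The total first reaches 51 DD on day 5.

day 5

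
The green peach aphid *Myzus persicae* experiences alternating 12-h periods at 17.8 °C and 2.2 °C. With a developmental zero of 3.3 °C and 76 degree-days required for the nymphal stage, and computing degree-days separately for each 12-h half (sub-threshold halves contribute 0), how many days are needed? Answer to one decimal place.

Day half: max(0, 17.8 − 3.3) × 0.5 = 14.5 × 0.5 = 7.25 DD.
Night half: max(0, 2.2 − 3.3) × 0.5 = 0.0 × 0.5 = 0.00 DD.
Per 24 h: 7.25 DD/day.
Duration = 76 / 7.25 = 10.483 ≈ 10.5 days.

10.5 days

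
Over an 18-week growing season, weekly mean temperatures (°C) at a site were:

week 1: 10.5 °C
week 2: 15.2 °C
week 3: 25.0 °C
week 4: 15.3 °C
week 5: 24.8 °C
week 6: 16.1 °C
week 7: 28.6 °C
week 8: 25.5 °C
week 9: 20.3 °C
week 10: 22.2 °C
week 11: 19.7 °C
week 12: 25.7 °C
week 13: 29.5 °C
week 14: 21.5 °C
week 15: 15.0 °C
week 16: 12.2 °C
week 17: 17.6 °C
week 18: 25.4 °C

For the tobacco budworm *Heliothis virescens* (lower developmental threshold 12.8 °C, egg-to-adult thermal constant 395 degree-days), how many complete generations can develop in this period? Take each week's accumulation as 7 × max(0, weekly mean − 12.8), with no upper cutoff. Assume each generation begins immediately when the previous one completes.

2 generations

Weekly DD (7 × max(0, T̄ − 12.8)): 0.0, 16.8, 85.4, 17.5, 84.0, 23.1, 110.6, 88.9, 52.5, 65.8, 48.3, 90.3, 116.9, 60.9, 15.4, 0.0, 33.6, 88.2.
Season total = 998.2 DD.
Complete generations = ⌊998.2 / 395⌋ = 2.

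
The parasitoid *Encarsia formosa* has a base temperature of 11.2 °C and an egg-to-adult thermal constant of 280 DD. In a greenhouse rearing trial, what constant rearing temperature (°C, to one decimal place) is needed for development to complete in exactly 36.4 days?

Required daily accumulation = 280 / 36.4 = 7.692 DD/day.
T = T_base + 7.692 = 11.2 + 7.692 = 18.892 ≈ 18.9 °C.

18.9 °C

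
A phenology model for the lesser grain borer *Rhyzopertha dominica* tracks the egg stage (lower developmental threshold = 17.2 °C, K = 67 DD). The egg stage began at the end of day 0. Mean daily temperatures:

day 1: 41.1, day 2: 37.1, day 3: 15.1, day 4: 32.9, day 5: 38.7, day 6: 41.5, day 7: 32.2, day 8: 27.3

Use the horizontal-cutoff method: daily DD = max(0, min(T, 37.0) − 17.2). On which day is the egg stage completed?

Daily DD above 17.2 °C (capped at 19.8): 19.8, 19.8, 0.0, 15.7, 19.8, 19.8, 15.0, 10.1.
Cumulative: 19.8, 39.6, 39.6, 55.3, 75.1, 94.9, 109.9, 120.0.
The total first reaches 67 DD on day 5.

day 5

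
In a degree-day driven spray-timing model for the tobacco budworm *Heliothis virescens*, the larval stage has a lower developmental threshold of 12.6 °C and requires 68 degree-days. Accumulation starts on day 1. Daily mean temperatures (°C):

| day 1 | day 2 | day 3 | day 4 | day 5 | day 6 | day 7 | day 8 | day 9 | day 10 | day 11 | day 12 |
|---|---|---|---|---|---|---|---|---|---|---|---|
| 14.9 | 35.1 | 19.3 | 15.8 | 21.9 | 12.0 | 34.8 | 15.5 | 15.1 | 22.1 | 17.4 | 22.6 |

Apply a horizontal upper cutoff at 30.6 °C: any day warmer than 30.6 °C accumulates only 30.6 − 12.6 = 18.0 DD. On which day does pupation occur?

Daily DD above 12.6 °C (capped at 18.0): 2.3, 18.0, 6.7, 3.2, 9.3, 0.0, 18.0, 2.9, 2.5, 9.5, 4.8, 10.0.
Cumulative: 2.3, 20.3, 27.0, 30.2, 39.5, 39.5, 57.5, 60.4, 62.9, 72.4, 77.2, 87.2.
The total first reaches 68 DD on day 10.

day 10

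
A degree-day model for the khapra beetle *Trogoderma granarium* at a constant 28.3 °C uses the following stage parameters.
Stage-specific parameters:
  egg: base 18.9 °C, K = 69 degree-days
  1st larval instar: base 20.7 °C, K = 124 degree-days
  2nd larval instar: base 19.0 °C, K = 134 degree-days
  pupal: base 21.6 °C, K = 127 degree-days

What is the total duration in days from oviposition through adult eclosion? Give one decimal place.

egg: 69 / (28.3 − 18.9) = 69 / 9.4 = 7.340 d.
1st larval instar: 124 / (28.3 − 20.7) = 124 / 7.6 = 16.316 d.
2nd larval instar: 134 / (28.3 − 19.0) = 134 / 9.3 = 14.409 d.
pupal: 127 / (28.3 − 21.6) = 127 / 6.7 = 18.955 d.
Sum = 57.020 ≈ 57.0 days.

57.0 days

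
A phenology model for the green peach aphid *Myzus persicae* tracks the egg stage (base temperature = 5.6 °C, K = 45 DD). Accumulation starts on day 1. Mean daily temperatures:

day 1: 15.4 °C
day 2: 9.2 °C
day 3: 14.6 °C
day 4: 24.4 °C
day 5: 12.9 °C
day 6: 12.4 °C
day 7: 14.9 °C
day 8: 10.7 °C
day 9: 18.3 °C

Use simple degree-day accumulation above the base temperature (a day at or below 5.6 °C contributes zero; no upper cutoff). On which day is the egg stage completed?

Daily DD above 5.6 °C: 9.8, 3.6, 9.0, 18.8, 7.3, 6.8, 9.3, 5.1, 12.7.
Cumulative: 9.8, 13.4, 22.4, 41.2, 48.5, 55.3, 64.6, 69.7, 82.4.
The total first reaches 45 DD on day 5.

day 5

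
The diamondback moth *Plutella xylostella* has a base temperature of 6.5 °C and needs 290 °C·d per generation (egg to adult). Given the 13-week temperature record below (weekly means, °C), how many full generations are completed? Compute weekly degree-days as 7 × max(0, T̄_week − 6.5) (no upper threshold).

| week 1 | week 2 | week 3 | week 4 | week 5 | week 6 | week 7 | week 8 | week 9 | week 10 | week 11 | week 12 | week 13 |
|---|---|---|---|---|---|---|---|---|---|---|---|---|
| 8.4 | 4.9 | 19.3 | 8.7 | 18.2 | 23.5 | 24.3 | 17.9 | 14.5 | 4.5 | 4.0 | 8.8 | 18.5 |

Weekly DD (7 × max(0, T̄ − 6.5)): 13.3, 0.0, 89.6, 15.4, 81.9, 119.0, 124.6, 79.8, 56.0, 0.0, 0.0, 16.1, 84.0.
Season total = 679.7 DD.
Complete generations = ⌊679.7 / 290⌋ = 2.

2 generations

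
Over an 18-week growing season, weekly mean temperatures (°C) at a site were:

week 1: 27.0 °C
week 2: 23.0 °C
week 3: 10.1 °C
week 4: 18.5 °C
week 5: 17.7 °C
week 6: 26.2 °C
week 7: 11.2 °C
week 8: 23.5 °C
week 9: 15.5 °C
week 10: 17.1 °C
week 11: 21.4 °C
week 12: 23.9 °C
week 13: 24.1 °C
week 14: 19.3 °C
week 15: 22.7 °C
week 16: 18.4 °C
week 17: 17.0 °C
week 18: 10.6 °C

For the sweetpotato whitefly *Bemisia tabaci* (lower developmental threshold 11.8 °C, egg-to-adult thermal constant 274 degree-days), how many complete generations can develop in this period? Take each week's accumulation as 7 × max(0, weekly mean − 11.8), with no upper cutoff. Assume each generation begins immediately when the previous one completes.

Weekly DD (7 × max(0, T̄ − 11.8)): 106.4, 78.4, 0.0, 46.9, 41.3, 100.8, 0.0, 81.9, 25.9, 37.1, 67.2, 84.7, 86.1, 52.5, 76.3, 46.2, 36.4, 0.0.
Season total = 968.1 DD.
Complete generations = ⌊968.1 / 274⌋ = 3.

3 generations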